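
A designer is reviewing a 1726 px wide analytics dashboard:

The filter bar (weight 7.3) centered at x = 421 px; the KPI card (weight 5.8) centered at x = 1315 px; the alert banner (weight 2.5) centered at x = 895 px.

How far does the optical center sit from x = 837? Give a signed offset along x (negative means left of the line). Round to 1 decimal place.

Weights sum to 7.3 + 5.8 + 2.5 = 15.6.
x: (7.3·421 + 5.8·1315 + 2.5·895) / 15.6 = 12937.8 / 15.6 ≈ 829.35
Difference: 829.35 − 837 ≈ -7.65.

≈ -7.7 px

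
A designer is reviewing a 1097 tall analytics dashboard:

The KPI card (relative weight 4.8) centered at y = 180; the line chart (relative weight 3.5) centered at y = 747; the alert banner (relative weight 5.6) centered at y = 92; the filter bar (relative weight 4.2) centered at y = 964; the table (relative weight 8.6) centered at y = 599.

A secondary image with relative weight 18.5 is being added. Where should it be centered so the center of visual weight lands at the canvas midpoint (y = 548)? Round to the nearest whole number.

y ≈ 626

New total weight: (4.8 + 3.5 + 5.6 + 4.2 + 8.6) + 18.5 = 45.2.
Along y: (13193.9 + 18.5·y) / 45.2 = 548 (existing moment 4.8·180 + 3.5·747 + 5.6·92 + 4.2·964 + 8.6·599 = 13193.9) ⇒ y = (24769.6 − 13193.9) / 18.5 ≈ 625.71.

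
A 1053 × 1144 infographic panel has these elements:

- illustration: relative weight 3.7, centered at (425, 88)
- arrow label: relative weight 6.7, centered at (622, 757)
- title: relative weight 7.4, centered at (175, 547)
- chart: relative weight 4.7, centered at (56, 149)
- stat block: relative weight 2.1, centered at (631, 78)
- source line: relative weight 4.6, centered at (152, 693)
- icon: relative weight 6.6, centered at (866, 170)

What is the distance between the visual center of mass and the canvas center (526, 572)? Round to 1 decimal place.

≈ 194.9

Σw = 3.7 + 6.7 + 7.4 + 4.7 + 2.1 + 4.6 + 6.6 = 35.8.
Σw·x = 15038.0; x̄ = 15038.0/35.8 ≈ 420.06.
y: moment 14619.2 / weight 35.8 ≈ 408.36
From (526, 572): dx = -105.94, dy = -163.64, so the distance is √(dx²+dy²) ≈ 194.94.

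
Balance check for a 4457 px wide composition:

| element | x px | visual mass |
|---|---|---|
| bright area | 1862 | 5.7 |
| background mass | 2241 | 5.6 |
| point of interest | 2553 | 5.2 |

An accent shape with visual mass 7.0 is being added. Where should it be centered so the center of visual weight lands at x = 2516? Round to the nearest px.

New total weight: (5.7 + 5.6 + 5.2) + 7.0 = 23.5.
x: target moment 23.5×2516 = 59126.0; current 5.7·1862 + 5.6·2241 + 5.2·2553 = 36438.6; the accent shape supplies 22687.4, so x = 22687.4/7.0 ≈ 3241.06.

x ≈ 3241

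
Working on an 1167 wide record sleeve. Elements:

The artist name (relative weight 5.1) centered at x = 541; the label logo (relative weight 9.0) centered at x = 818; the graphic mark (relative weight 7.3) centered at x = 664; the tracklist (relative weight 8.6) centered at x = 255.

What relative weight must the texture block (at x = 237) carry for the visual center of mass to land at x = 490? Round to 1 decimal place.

Fixed elements: Σw = 5.1 + 9.0 + 7.3 + 8.6 = 30.0, Σw·x = 5.1·541 + 9.0·818 + 7.3·664 + 8.6·255 = 17161.3.
For the centroid to hit 490: (17161.3 + w·237) / (30.0 + w) = 490.
Solving: w = (490·30.0 − 17161.3) / (237 − 490) = -2461.3 / -253 ≈ 9.73.

w ≈ 9.7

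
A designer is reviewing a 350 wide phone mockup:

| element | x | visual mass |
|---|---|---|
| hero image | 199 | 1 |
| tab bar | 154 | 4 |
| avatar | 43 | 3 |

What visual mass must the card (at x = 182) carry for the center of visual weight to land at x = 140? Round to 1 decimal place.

w ≈ 4.2

Existing Σw = 8 (1 + 4 + 3); existing moment 1·199 + 4·154 + 3·43 = 944.
For the centroid to hit 140: (944 + w·182) / (8 + w) = 140.
Solving: w = (140·8 − 944) / (182 − 140) = 176 / 42 ≈ 4.19.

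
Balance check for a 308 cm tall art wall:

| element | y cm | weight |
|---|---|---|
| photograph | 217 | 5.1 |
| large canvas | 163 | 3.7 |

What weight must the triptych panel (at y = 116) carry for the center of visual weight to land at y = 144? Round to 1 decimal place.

Known weights sum to 5.1 + 3.7 = 8.8; their moment is 5.1·217 + 3.7·163 = 1709.8.
Set Σw·y/Σw = 144: (1709.8 + 116w) = 144·(8.8 + w).
Solving: w = (144·8.8 − 1709.8) / (116 − 144) = -442.6 / -28 ≈ 15.81.

w ≈ 15.8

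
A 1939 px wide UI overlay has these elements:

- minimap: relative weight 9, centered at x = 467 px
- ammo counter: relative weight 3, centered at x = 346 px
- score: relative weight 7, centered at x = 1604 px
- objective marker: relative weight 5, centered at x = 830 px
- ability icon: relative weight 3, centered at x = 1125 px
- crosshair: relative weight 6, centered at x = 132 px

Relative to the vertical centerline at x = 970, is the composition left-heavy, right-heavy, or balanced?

Σw = 9 + 3 + 7 + 5 + 3 + 6 = 33.
x: (9·467 + 3·346 + 7·1604 + 5·830 + 3·1125 + 6·132) / 33 = 24786 / 33 ≈ 751.09
751.1 lies left of the midline 970, so the layout is left-heavy.

left-heavy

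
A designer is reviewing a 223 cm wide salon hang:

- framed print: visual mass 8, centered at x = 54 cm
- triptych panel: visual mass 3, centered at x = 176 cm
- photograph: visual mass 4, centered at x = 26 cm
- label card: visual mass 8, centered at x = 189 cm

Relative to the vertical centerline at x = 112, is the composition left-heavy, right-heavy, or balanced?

Σw = 8 + 3 + 4 + 8 = 23.
x: (8·54 + 3·176 + 4·26 + 8·189) / 23 = 2576 / 23 ≈ 112.00
112.00 = 112 exactly: balanced.

balanced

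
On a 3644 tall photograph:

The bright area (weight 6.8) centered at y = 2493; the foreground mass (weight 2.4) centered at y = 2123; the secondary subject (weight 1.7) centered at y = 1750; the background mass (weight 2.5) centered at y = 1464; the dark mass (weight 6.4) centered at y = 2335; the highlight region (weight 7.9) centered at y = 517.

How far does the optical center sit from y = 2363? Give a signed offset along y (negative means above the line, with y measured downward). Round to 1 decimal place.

≈ -640.6

Total weight = 6.8 + 2.4 + 1.7 + 2.5 + 6.4 + 7.9 = 27.7.
y: moment 47710.9 / weight 27.7 ≈ 1722.42
Offset from y = 2363: 1722.42 − 2363 ≈ -640.58.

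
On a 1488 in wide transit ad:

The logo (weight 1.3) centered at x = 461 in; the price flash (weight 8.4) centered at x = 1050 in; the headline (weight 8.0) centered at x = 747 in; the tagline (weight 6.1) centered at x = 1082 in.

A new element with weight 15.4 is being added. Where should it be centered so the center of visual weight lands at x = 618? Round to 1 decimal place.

x ≈ 144.8

After adding the new element, total weight = 1.3 + 8.4 + 8.0 + 6.1 + 15.4 = 39.2.
Along x: (21995.5 + 15.4·x) / 39.2 = 618 (existing moment 1.3·461 + 8.4·1050 + 8.0·747 + 6.1·1082 = 21995.5) ⇒ x = (24225.6 − 21995.5) / 15.4 ≈ 144.81.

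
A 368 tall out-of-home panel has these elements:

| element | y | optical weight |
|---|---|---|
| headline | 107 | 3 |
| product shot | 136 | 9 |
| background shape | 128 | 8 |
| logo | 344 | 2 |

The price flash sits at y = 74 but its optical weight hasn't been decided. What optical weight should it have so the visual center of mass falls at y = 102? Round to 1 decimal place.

Known weights sum to 3 + 9 + 8 + 2 = 22; their moment is 3·107 + 9·136 + 8·128 + 2·344 = 3257.
Set Σw·y/Σw = 102: (3257 + 74w) = 102·(22 + w).
Solving: w = (102·22 − 3257) / (74 − 102) = -1013 / -28 ≈ 36.18.

w ≈ 36.2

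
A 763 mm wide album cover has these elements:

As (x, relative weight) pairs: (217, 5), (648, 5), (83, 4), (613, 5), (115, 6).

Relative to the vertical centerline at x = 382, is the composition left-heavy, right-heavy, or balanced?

Total weight = 5 + 5 + 4 + 5 + 6 = 25.
x: (5·217 + 5·648 + 4·83 + 5·613 + 6·115) / 25 = 8412 / 25 ≈ 336.48
Since 336.5 is left of 382, the composition reads left-heavy.

left-heavy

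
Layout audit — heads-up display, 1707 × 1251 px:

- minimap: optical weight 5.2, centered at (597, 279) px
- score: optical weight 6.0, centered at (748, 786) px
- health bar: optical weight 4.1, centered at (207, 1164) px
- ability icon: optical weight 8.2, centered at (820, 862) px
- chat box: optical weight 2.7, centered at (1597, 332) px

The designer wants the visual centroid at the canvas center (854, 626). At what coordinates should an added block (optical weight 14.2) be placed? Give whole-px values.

After adding the added block, total weight = 5.2 + 6.0 + 4.1 + 8.2 + 2.7 + 14.2 = 40.4.
Along x: (19477.0 + 14.2·x) / 40.4 = 854 (existing moment 5.2·597 + 6.0·748 + 4.1·207 + 8.2·820 + 2.7·1597 = 19477.0) ⇒ x = (34501.6 − 19477.0) / 14.2 ≈ 1058.07.
Along y: (18904.0 + 14.2·y) / 40.4 = 626 (existing moment 5.2·279 + 6.0·786 + 4.1·1164 + 8.2·862 + 2.7·332 = 18904.0) ⇒ y = (25290.4 − 18904.0) / 14.2 ≈ 449.75.

(1058, 450)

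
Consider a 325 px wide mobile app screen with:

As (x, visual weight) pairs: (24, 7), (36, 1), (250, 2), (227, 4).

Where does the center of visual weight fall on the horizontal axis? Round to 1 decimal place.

Total weight = 7 + 1 + 2 + 4 = 14.
x-moment: 7·24 + 1·36 + 2·250 + 4·227 = 1612; centroid 1612/14 ≈ 115.14.

x ≈ 115.1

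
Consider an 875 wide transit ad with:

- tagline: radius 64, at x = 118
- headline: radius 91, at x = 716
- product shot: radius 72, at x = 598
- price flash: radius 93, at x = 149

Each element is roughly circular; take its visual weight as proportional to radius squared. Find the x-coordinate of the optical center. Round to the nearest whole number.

x ≈ 412

Weights ∝ r²: tagline 64² = 4096, headline 91² = 8281, product shot 72² = 5184, price flash 93² = 8649; Σw = 26210.
x: (4096·118 + 8281·716 + 5184·598 + 8649·149) / 26210 = 10801257 / 26210 ≈ 412.10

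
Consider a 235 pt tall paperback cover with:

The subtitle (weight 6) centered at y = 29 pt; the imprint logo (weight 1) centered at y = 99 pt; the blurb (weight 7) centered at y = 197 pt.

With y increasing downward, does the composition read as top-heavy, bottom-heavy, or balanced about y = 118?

Σw = 6 + 1 + 7 = 14.
y: (6·29 + 1·99 + 7·197) / 14 = 1652 / 14 ≈ 118.00
That equals the midline 118 — balanced.

balanced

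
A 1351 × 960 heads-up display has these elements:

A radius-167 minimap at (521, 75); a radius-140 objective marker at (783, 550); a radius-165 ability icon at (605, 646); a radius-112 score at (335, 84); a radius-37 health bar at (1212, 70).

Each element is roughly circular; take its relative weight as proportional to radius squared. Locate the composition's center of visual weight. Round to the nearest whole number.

(589, 357)

Weights ∝ r²: minimap 167² = 27889, objective marker 140² = 19600, ability icon 165² = 27225, score 112² = 12544, health bar 37² = 1369; Σw = 88627.
x-moment: 27889·521 + 19600·783 + 27225·605 + 12544·335 + 1369·1212 = 52209562; centroid 52209562/88627 ≈ 589.09.
y-moment: 27889·75 + 19600·550 + 27225·646 + 12544·84 + 1369·70 = 31608551; centroid 31608551/88627 ≈ 356.65.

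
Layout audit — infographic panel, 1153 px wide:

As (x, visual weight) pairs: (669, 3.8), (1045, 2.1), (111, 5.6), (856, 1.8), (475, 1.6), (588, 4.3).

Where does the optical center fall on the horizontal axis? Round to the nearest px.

Σw = 3.8 + 2.1 + 5.6 + 1.8 + 1.6 + 4.3 = 19.2.
x: moment 10187.5 / weight 19.2 ≈ 530.60

x ≈ 531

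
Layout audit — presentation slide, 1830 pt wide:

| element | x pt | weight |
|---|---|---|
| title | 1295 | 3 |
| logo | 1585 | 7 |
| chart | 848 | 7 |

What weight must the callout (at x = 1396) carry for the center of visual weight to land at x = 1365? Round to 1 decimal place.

Fixed elements: Σw = 3 + 7 + 7 = 17, Σw·x = 3·1295 + 7·1585 + 7·848 = 20916.
Balance at x = 1365 requires (20916 + w·1396) / (17 + w) = 1365.
So w = (1365·17 − 20916)/(1396 − 1365) = 2289/31 ≈ 73.84.

w ≈ 73.8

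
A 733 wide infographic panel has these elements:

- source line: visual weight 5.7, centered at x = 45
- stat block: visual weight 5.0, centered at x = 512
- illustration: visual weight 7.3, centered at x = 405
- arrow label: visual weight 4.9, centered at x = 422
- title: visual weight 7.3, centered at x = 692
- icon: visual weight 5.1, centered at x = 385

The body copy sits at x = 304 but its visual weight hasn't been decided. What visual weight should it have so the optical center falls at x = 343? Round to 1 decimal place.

Known weights sum to 5.7 + 5.0 + 7.3 + 4.9 + 7.3 + 5.1 = 35.3; their moment is 5.7·45 + 5.0·512 + 7.3·405 + 4.9·422 + 7.3·692 + 5.1·385 = 14855.9.
Set Σw·x/Σw = 343: (14855.9 + 304w) = 343·(35.3 + w).
Solving: w = (343·35.3 − 14855.9) / (304 − 343) = -2748.0 / -39 ≈ 70.46.

w ≈ 70.5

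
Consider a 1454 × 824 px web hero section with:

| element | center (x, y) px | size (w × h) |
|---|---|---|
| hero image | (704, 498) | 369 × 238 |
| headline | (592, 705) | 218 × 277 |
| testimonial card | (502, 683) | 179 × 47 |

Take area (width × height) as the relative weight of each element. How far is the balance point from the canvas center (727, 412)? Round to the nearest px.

Areas → weights: hero image 369·238 = 87822, headline 218·277 = 60386, testimonial card 179·47 = 8413; Σw = 156621.
x-moment: 87822·704 + 60386·592 + 8413·502 = 101798526; centroid 101798526/156621 ≈ 649.97.
y-moment: 87822·498 + 60386·705 + 8413·683 = 92053565; centroid 92053565/156621 ≈ 587.75.
Offset from (727, 412): Δx ≈ -77.03, Δy ≈ 175.75; distance = √(Δx² + Δy²) ≈ 191.89.

≈ 192 px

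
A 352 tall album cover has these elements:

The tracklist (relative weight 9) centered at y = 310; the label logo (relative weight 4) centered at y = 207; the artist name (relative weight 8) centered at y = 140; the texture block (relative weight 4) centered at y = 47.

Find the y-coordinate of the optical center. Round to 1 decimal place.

Σw = 9 + 4 + 8 + 4 = 25.
y: (9·310 + 4·207 + 8·140 + 4·47) / 25 = 4926 / 25 ≈ 197.04

y ≈ 197.0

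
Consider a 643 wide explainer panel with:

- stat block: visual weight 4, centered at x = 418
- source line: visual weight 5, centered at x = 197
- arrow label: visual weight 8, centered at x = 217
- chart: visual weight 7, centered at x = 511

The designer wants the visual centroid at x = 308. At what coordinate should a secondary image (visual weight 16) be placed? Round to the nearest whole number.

x ≈ 272

New total weight: (4 + 5 + 8 + 7) + 16 = 40.
x: target moment 40×308 = 12320; current 4·418 + 5·197 + 8·217 + 7·511 = 7970; the secondary image supplies 4350, so x = 4350/16 ≈ 271.88.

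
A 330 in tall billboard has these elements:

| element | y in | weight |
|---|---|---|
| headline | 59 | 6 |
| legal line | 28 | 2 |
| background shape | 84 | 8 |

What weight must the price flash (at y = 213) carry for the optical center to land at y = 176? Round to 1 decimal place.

w ≈ 46.9

Existing Σw = 16 (6 + 2 + 8); existing moment 6·59 + 2·28 + 8·84 = 1082.
Set Σw·y/Σw = 176: (1082 + 213w) = 176·(16 + w).
So w = (176·16 − 1082)/(213 − 176) = 1734/37 ≈ 46.86.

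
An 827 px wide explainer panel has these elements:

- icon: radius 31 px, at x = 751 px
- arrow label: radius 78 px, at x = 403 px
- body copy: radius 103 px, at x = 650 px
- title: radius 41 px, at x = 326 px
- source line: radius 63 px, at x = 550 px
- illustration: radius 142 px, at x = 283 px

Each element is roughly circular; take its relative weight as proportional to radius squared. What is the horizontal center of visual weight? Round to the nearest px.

x ≈ 426

r² weights: icon 31² = 961, arrow label 78² = 6084, body copy 103² = 10609, title 41² = 1681, source line 63² = 3969, illustration 142² = 20164. Total = 43468.
Σw·x = 961·751 + 6084·403 + 10609·650 + 1681·326 + 3969·550 + 20164·283 = 18506781, so x̄ = 18506781/43468 ≈ 425.76.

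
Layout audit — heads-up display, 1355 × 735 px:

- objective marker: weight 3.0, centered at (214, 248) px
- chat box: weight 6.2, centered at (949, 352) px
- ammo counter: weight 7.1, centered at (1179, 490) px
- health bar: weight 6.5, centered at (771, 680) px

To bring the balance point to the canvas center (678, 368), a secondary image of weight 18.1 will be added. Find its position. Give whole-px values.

(432, 233)

After adding the secondary image, total weight = 3.0 + 6.2 + 7.1 + 6.5 + 18.1 = 40.9.
x: need Σw·x = 40.9·678 = 27730.2. Existing = 3.0·214 + 6.2·949 + 7.1·1179 + 6.5·771 = 19908.2. Remainder 7822.0 / 18.1 ≈ 432.15.
y: need Σw·y = 40.9·368 = 15051.2. Existing = 3.0·248 + 6.2·352 + 7.1·490 + 6.5·680 = 10825.4. Remainder 4225.8 / 18.1 ≈ 233.47.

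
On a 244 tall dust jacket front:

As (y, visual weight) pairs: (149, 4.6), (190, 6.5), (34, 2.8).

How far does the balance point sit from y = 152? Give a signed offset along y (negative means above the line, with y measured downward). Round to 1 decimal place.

Σw = 4.6 + 6.5 + 2.8 = 13.9.
y: (4.6·149 + 6.5·190 + 2.8·34) / 13.9 = 2015.6 / 13.9 ≈ 145.01
Against y = 152, that's 145.01 − 152 = -6.99.

≈ -7.0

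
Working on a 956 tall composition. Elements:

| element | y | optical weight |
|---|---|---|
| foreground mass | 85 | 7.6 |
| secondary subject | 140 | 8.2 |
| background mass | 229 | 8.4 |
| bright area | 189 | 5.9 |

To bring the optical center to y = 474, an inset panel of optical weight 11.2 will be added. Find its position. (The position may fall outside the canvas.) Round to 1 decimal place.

y ≈ 1316.4

With the inset panel, Σw becomes 7.6 + 8.2 + 8.4 + 5.9 + 11.2 = 41.3.
Along y: (4832.7 + 11.2·y) / 41.3 = 474 (existing moment 7.6·85 + 8.2·140 + 8.4·229 + 5.9·189 = 4832.7) ⇒ y = (19576.2 − 4832.7) / 11.2 ≈ 1316.38.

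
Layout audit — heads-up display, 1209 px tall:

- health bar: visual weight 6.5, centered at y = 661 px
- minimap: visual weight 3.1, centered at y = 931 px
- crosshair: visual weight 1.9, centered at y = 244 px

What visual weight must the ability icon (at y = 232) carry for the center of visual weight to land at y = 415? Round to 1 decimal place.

w ≈ 15.7

Fixed elements: Σw = 6.5 + 3.1 + 1.9 = 11.5, Σw·y = 6.5·661 + 3.1·931 + 1.9·244 = 7646.2.
Balance at y = 415 requires (7646.2 + w·232) / (11.5 + w) = 415.
Solving: w = (415·11.5 − 7646.2) / (232 − 415) = -2873.7 / -183 ≈ 15.70.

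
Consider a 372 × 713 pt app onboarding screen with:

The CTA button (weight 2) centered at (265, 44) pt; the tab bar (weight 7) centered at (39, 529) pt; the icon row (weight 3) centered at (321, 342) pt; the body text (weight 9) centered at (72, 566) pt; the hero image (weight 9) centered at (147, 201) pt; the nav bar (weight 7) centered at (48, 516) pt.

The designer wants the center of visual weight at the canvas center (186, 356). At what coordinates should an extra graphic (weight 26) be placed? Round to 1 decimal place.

(294.0, 272.9)

With the extra graphic, Σw becomes 2 + 7 + 3 + 9 + 9 + 7 + 26 = 63.
x: need Σw·x = 63·186 = 11718. Existing = 2·265 + 7·39 + 3·321 + 9·72 + 9·147 + 7·48 = 4073. Remainder 7645 / 26 ≈ 294.04.
y: need Σw·y = 63·356 = 22428. Existing = 2·44 + 7·529 + 3·342 + 9·566 + 9·201 + 7·516 = 15332. Remainder 7096 / 26 ≈ 272.92.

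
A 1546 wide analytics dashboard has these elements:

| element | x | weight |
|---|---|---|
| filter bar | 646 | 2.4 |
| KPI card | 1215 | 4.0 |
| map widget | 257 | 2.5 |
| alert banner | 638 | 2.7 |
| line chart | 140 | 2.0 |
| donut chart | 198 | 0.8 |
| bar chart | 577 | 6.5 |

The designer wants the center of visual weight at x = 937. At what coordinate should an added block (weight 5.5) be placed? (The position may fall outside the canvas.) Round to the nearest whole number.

x ≈ 2140

After adding the added block, total weight = 2.4 + 4.0 + 2.5 + 2.7 + 2.0 + 0.8 + 6.5 + 5.5 = 26.4.
x: need Σw·x = 26.4·937 = 24736.8. Existing = 2.4·646 + 4.0·1215 + 2.5·257 + 2.7·638 + 2.0·140 + 0.8·198 + 6.5·577 = 12964.4. Remainder 11772.4 / 5.5 ≈ 2140.44.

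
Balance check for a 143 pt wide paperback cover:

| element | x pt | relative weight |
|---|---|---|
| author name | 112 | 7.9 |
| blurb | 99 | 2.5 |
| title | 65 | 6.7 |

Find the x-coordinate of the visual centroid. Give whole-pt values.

x ≈ 92

Total weight = 7.9 + 2.5 + 6.7 = 17.1.
x-moment: 7.9·112 + 2.5·99 + 6.7·65 = 1567.8; centroid 1567.8/17.1 ≈ 91.68.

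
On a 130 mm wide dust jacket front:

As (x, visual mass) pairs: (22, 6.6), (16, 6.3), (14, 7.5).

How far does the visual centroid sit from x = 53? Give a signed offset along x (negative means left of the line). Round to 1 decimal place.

Total weight = 6.6 + 6.3 + 7.5 = 20.4.
x: (6.6·22 + 6.3·16 + 7.5·14) / 20.4 = 351.0 / 20.4 ≈ 17.21
Against x = 53, that's 17.21 − 53 = -35.79.

≈ -35.8 mm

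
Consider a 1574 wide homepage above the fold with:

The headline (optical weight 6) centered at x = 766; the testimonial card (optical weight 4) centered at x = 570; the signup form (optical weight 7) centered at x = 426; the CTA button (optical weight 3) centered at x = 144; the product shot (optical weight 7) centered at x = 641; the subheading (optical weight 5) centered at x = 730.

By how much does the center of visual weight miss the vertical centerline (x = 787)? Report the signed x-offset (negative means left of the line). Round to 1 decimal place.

≈ -211.2

Weights sum to 6 + 4 + 7 + 3 + 7 + 5 = 32.
x: moment 18427 / weight 32 ≈ 575.84
Offset from x = 787: 575.84 − 787 ≈ -211.16.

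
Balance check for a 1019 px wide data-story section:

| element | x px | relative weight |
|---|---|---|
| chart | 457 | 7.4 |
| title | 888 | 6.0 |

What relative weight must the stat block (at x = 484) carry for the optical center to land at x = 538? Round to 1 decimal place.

w ≈ 27.8

Known weights sum to 7.4 + 6.0 = 13.4; their moment is 7.4·457 + 6.0·888 = 8709.8.
For the centroid to hit 538: (8709.8 + w·484) / (13.4 + w) = 538.
Solving: w = (538·13.4 − 8709.8) / (484 − 538) = -1500.6 / -54 ≈ 27.79.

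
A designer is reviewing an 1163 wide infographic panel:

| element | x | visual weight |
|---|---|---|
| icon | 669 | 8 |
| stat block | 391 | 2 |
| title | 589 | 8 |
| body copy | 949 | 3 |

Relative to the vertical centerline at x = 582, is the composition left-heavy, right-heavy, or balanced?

Weights sum to 8 + 2 + 8 + 3 = 21.
Σw·x = 8·669 + 2·391 + 8·589 + 3·949 = 13693, so x̄ = 13693/21 ≈ 652.05.
652.0 vs midline 582 → right-heavy.

right-heavy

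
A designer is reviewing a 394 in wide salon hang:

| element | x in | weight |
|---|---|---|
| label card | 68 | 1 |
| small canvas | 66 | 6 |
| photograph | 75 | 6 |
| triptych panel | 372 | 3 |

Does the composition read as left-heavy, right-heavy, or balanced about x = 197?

Weights sum to 1 + 6 + 6 + 3 = 16.
Σw·x = 1·68 + 6·66 + 6·75 + 3·372 = 2030, so x̄ = 2030/16 ≈ 126.88.
126.9 vs midline 197 → left-heavy.

left-heavy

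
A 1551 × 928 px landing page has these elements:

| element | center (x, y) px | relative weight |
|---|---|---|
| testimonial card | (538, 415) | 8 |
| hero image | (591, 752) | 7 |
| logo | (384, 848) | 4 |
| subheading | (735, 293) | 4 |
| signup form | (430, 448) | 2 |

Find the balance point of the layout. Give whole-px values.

(551, 562)

Weights sum to 8 + 7 + 4 + 4 + 2 = 25.
x: (8·538 + 7·591 + 4·384 + 4·735 + 2·430) / 25 = 13777 / 25 ≈ 551.08
y: (8·415 + 7·752 + 4·848 + 4·293 + 2·448) / 25 = 14044 / 25 ≈ 561.76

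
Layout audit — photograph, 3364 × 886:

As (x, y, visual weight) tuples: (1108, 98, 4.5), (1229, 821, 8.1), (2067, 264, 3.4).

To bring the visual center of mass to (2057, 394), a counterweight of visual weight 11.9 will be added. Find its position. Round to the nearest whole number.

New total weight: (4.5 + 8.1 + 3.4) + 11.9 = 27.9.
x: need Σw·x = 27.9·2057 = 57390.3. Existing = 4.5·1108 + 8.1·1229 + 3.4·2067 = 21968.7. Remainder 35421.6 / 11.9 ≈ 2976.61.
y: need Σw·y = 27.9·394 = 10992.6. Existing = 4.5·98 + 8.1·821 + 3.4·264 = 7988.7. Remainder 3003.9 / 11.9 ≈ 252.43.

(2977, 252)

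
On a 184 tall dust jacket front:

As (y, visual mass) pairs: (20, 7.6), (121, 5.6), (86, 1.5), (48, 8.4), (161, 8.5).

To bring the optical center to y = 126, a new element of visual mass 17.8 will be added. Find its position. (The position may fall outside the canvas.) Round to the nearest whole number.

y ≈ 196

After adding the new element, total weight = 7.6 + 5.6 + 1.5 + 8.4 + 8.5 + 17.8 = 49.4.
y: need Σw·y = 49.4·126 = 6224.4. Existing = 7.6·20 + 5.6·121 + 1.5·86 + 8.4·48 + 8.5·161 = 2730.3. Remainder 3494.1 / 17.8 ≈ 196.30.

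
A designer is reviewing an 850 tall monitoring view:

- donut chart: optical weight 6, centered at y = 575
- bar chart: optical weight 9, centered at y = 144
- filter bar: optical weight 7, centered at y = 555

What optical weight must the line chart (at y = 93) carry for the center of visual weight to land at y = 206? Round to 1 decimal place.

Existing Σw = 22 (6 + 9 + 7); existing moment 6·575 + 9·144 + 7·555 = 8631.
Set Σw·y/Σw = 206: (8631 + 93w) = 206·(22 + w).
So w = (206·22 − 8631)/(93 − 206) = -4099/-113 ≈ 36.27.

w ≈ 36.3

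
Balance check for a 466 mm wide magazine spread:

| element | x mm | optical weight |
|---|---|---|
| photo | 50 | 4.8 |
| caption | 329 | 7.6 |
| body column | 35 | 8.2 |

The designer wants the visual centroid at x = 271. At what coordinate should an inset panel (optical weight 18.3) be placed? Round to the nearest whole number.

New total weight: (4.8 + 7.6 + 8.2) + 18.3 = 38.9.
Along x: (3027.4 + 18.3·x) / 38.9 = 271 (existing moment 4.8·50 + 7.6·329 + 8.2·35 = 3027.4) ⇒ x = (10541.9 − 3027.4) / 18.3 ≈ 410.63.

x ≈ 411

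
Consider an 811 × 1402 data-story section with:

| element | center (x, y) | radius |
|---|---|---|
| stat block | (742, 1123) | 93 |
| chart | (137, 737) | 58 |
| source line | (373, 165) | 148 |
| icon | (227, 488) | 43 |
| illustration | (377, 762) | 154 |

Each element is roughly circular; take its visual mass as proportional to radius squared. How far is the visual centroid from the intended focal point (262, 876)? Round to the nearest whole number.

Weights ∝ r²: stat block 93² = 8649, chart 58² = 3364, source line 148² = 21904, icon 43² = 1849, illustration 154² = 23716; Σw = 59482.
x: (8649·742 + 3364·137 + 21904·373 + 1849·227 + 23716·377) / 59482 = 24409273 / 59482 ≈ 410.36
y: (8649·1123 + 3364·737 + 21904·165 + 1849·488 + 23716·762) / 59482 = 34780159 / 59482 ≈ 584.72
Relative to (262, 876): Δ = (148.36, -291.28); |Δ| = √(148.36² + -291.28²) ≈ 326.89.

≈ 327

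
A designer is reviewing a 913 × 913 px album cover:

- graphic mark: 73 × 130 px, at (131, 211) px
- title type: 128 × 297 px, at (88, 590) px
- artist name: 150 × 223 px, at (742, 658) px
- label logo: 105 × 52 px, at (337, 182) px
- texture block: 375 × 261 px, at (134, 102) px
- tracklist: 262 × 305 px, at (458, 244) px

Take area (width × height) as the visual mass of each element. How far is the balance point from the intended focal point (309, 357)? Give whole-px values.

Areas: graphic mark 73·130 = 9490, title type 128·297 = 38016, artist name 150·223 = 33450, label logo 105·52 = 5460, texture block 375·261 = 97875, tracklist 262·305 = 79910. Total weight = 264201.
Σw·x = 9490·131 + 38016·88 + 33450·742 + 5460·337 + 97875·134 + 79910·458 = 80962548, so x̄ = 80962548/264201 ≈ 306.44.
Σw·y = 9490·211 + 38016·590 + 33450·658 + 5460·182 + 97875·102 + 79910·244 = 76916940, so ȳ = 76916940/264201 ≈ 291.13.
Offset from (309, 357): Δx ≈ -2.56, Δy ≈ -65.87; distance = √(Δx² + Δy²) ≈ 65.92.

≈ 66 px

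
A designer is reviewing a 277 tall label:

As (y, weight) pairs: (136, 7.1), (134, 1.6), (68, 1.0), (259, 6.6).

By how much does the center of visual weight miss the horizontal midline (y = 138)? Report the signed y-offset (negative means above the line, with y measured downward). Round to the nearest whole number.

≈ 43

Weights sum to 7.1 + 1.6 + 1.0 + 6.6 = 16.3.
y: (7.1·136 + 1.6·134 + 1.0·68 + 6.6·259) / 16.3 = 2957.4 / 16.3 ≈ 181.44
Difference: 181.44 − 138 ≈ 43.44.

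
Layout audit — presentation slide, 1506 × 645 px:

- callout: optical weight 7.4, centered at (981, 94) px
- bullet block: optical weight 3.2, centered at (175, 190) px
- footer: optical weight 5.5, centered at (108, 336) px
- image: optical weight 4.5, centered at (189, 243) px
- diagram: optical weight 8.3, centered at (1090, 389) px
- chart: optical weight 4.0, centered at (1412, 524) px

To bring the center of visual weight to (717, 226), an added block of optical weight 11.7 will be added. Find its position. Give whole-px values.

(685, 44)

After adding the added block, total weight = 7.4 + 3.2 + 5.5 + 4.5 + 8.3 + 4.0 + 11.7 = 44.6.
Along x: (23958.9 + 11.7·x) / 44.6 = 717 (existing moment 7.4·981 + 3.2·175 + 5.5·108 + 4.5·189 + 8.3·1090 + 4.0·1412 = 23958.9) ⇒ x = (31978.2 − 23958.9) / 11.7 ≈ 685.41.
Along y: (9569.8 + 11.7·y) / 44.6 = 226 (existing moment 7.4·94 + 3.2·190 + 5.5·336 + 4.5·243 + 8.3·389 + 4.0·524 = 9569.8) ⇒ y = (10079.6 − 9569.8) / 11.7 ≈ 43.57.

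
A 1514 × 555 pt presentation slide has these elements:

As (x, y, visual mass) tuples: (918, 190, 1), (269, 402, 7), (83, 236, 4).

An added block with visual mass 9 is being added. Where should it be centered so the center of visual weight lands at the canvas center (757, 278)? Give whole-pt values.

New total weight: (1 + 7 + 4) + 9 = 21.
x: target moment 21×757 = 15897; current 1·918 + 7·269 + 4·83 = 3133; the added block supplies 12764, so x = 12764/9 ≈ 1418.22.
y: target moment 21×278 = 5838; current 1·190 + 7·402 + 4·236 = 3948; the added block supplies 1890, so y = 1890/9 ≈ 210.00.

(1418, 210)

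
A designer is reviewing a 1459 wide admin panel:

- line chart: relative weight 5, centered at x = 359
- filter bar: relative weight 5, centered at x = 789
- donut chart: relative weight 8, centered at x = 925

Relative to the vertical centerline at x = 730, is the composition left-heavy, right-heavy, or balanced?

balanced

Total weight = 5 + 5 + 8 = 18.
x: (5·359 + 5·789 + 8·925) / 18 = 13140 / 18 ≈ 730.00
The centroid 730.00 matches the midline at 730, so the layout is balanced.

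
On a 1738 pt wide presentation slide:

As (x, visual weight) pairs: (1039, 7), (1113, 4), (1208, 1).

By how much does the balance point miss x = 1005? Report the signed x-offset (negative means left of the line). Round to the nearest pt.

≈ 73 pt

Σw = 7 + 4 + 1 = 12.
x-moment: 7·1039 + 4·1113 + 1·1208 = 12933; centroid 12933/12 ≈ 1077.75.
Against x = 1005, that's 1077.75 − 1005 = 72.75.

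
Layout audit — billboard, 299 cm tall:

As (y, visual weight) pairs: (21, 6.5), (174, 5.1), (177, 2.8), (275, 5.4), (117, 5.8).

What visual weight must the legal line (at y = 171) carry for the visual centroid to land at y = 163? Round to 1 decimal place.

w ≈ 61.2

Known weights sum to 6.5 + 5.1 + 2.8 + 5.4 + 5.8 = 25.6; their moment is 6.5·21 + 5.1·174 + 2.8·177 + 5.4·275 + 5.8·117 = 3683.1.
Balance at y = 163 requires (3683.1 + w·171) / (25.6 + w) = 163.
Rearranging, w·(171 − 163) = 163·25.6 − 3683.1 = 489.7, so w ≈ 489.7/8 = 61.21.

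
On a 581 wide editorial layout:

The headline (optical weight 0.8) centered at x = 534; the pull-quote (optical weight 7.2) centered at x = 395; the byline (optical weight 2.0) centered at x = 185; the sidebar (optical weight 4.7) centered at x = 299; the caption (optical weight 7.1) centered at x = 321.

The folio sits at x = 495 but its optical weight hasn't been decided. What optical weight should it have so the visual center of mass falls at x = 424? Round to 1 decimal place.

w ≈ 27.0

Existing Σw = 21.8 (0.8 + 7.2 + 2.0 + 4.7 + 7.1); existing moment 0.8·534 + 7.2·395 + 2.0·185 + 4.7·299 + 7.1·321 = 7325.6.
Balance at x = 424 requires (7325.6 + w·495) / (21.8 + w) = 424.
Solving: w = (424·21.8 − 7325.6) / (495 − 424) = 1917.6 / 71 ≈ 27.01.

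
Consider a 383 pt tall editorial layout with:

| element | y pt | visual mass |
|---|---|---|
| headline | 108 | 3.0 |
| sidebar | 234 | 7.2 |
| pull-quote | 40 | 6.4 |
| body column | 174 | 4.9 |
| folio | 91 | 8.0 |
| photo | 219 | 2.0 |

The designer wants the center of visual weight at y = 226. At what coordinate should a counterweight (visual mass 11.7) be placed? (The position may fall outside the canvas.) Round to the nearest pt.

y ≈ 468

With the counterweight, Σw becomes 3.0 + 7.2 + 6.4 + 4.9 + 8.0 + 2.0 + 11.7 = 43.2.
Along y: (4283.4 + 11.7·y) / 43.2 = 226 (existing moment 3.0·108 + 7.2·234 + 6.4·40 + 4.9·174 + 8.0·91 + 2.0·219 = 4283.4) ⇒ y = (9763.2 − 4283.4) / 11.7 ≈ 468.36.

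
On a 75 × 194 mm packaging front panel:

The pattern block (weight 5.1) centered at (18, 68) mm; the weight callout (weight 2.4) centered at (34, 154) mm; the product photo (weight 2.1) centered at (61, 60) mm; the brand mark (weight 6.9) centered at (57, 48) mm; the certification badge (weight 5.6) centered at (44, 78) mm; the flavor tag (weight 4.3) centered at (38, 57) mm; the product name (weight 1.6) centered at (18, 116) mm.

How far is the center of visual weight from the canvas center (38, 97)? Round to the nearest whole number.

≈ 24 mm

Weights sum to 5.1 + 2.4 + 2.1 + 6.9 + 5.6 + 4.3 + 1.6 = 28.0.
x: moment 1133.4 / weight 28.0 ≈ 40.48
y: moment 2041.1 / weight 28.0 ≈ 72.90
Offset from (38, 97): Δx ≈ 2.48, Δy ≈ -24.10; distance = √(Δx² + Δy²) ≈ 24.23.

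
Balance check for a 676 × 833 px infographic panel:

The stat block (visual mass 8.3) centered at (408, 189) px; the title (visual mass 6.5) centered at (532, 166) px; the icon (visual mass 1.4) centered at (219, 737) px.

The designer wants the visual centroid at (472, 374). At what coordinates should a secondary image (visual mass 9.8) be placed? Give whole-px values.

(523, 617)

After adding the secondary image, total weight = 8.3 + 6.5 + 1.4 + 9.8 = 26.0.
x: target moment 26.0×472 = 12272.0; current 8.3·408 + 6.5·532 + 1.4·219 = 7151.0; the secondary image supplies 5121.0, so x = 5121.0/9.8 ≈ 522.55.
y: target moment 26.0×374 = 9724.0; current 8.3·189 + 6.5·166 + 1.4·737 = 3679.5; the secondary image supplies 6044.5, so y = 6044.5/9.8 ≈ 616.79.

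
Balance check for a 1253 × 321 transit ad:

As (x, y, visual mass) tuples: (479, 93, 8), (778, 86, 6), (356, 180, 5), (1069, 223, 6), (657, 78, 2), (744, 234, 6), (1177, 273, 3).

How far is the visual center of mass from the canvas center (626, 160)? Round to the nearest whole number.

≈ 96

Total weight = 8 + 6 + 5 + 6 + 2 + 6 + 3 = 36.
Σw·x = 26003; x̄ = 26003/36 ≈ 722.31.
Σw·y = 5877; ȳ = 5877/36 ≈ 163.25.
Relative to (626, 160): Δ = (96.31, 3.25); |Δ| = √(96.31² + 3.25²) ≈ 96.36.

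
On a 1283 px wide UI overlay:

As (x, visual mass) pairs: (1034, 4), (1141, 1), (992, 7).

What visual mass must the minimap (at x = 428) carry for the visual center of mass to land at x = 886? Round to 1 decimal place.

w ≈ 3.5

Existing Σw = 12 (4 + 1 + 7); existing moment 4·1034 + 1·1141 + 7·992 = 12221.
For the centroid to hit 886: (12221 + w·428) / (12 + w) = 886.
Solving: w = (886·12 − 12221) / (428 − 886) = -1589 / -458 ≈ 3.47.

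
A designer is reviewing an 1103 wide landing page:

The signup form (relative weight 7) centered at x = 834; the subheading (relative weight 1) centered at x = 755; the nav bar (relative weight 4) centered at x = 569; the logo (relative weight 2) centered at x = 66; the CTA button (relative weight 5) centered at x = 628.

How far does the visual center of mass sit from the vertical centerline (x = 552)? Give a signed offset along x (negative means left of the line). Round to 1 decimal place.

Weights sum to 7 + 1 + 4 + 2 + 5 = 19.
x: (7·834 + 1·755 + 4·569 + 2·66 + 5·628) / 19 = 12141 / 19 ≈ 639.00
Difference: 639.00 − 552 ≈ 87.00.

≈ 87.0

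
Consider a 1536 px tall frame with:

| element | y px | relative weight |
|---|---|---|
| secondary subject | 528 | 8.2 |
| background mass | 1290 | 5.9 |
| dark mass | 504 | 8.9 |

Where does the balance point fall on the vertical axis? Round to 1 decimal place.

y ≈ 714.2

Weights sum to 8.2 + 5.9 + 8.9 = 23.0.
y: (8.2·528 + 5.9·1290 + 8.9·504) / 23.0 = 16426.2 / 23.0 ≈ 714.18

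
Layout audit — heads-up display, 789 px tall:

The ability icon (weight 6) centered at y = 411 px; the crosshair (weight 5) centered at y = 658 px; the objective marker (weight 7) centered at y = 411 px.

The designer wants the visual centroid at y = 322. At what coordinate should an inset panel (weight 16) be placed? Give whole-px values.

y ≈ 145

New total weight: (6 + 5 + 7) + 16 = 34.
y: need Σw·y = 34·322 = 10948. Existing = 6·411 + 5·658 + 7·411 = 8633. Remainder 2315 / 16 ≈ 144.69.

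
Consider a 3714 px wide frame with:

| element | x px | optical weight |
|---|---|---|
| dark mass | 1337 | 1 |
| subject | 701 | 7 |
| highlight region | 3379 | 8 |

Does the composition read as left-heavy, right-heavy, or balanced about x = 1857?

right-heavy

Total weight = 1 + 7 + 8 = 16.
Σw·x = 1·1337 + 7·701 + 8·3379 = 33276, so x̄ = 33276/16 ≈ 2079.75.
2079.8 vs midline 1857 → right-heavy.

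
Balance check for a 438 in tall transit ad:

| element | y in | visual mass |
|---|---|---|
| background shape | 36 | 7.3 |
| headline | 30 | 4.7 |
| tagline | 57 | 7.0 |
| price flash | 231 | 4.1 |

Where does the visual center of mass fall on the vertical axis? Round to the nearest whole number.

Weights sum to 7.3 + 4.7 + 7.0 + 4.1 = 23.1.
y-moment: 7.3·36 + 4.7·30 + 7.0·57 + 4.1·231 = 1749.9; centroid 1749.9/23.1 ≈ 75.75.

y ≈ 76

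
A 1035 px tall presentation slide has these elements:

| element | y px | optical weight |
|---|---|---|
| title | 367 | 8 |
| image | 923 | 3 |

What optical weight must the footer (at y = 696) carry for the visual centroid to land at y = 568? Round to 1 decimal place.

Known weights sum to 8 + 3 = 11; their moment is 8·367 + 3·923 = 5705.
Balance at y = 568 requires (5705 + w·696) / (11 + w) = 568.
Rearranging, w·(696 − 568) = 568·11 − 5705 = 543, so w ≈ 543/128 = 4.24.

w ≈ 4.2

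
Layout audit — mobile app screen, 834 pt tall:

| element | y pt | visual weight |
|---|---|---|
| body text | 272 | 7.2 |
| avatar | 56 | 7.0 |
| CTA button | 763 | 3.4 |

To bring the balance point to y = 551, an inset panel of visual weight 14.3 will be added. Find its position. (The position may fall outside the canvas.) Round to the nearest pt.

New total weight: (7.2 + 7.0 + 3.4) + 14.3 = 31.9.
y: target moment 31.9×551 = 17576.9; current 7.2·272 + 7.0·56 + 3.4·763 = 4944.6; the inset panel supplies 12632.3, so y = 12632.3/14.3 ≈ 883.38.

y ≈ 883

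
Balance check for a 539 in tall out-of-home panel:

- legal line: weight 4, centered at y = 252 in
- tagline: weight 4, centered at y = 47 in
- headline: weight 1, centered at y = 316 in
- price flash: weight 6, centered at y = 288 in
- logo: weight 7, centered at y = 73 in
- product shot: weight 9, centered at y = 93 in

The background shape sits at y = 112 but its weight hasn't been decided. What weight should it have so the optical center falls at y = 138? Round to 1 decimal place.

Existing Σw = 31 (4 + 4 + 1 + 6 + 7 + 9); existing moment 4·252 + 4·47 + 1·316 + 6·288 + 7·73 + 9·93 = 4588.
For the centroid to hit 138: (4588 + w·112) / (31 + w) = 138.
Rearranging, w·(112 − 138) = 138·31 − 4588 = -310, so w ≈ -310/-26 = 11.92.

w ≈ 11.9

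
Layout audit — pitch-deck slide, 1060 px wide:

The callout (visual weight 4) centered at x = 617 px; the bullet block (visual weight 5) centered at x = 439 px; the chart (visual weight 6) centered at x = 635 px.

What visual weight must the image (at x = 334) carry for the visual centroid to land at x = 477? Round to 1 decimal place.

w ≈ 9.2

Existing Σw = 15 (4 + 5 + 6); existing moment 4·617 + 5·439 + 6·635 = 8473.
Balance at x = 477 requires (8473 + w·334) / (15 + w) = 477.
So w = (477·15 − 8473)/(334 − 477) = -1318/-143 ≈ 9.22.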